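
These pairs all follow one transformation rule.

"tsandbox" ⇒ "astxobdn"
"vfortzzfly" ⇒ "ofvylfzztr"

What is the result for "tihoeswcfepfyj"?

What's happening: move the first 3 characters to the end (rotate left by 3), then reverse the string.
Applying both steps to "tihoeswcfepfyj": "oeswcfepfyjtih", then "hitjyfpefcwseo".

hitjyfpefcwseo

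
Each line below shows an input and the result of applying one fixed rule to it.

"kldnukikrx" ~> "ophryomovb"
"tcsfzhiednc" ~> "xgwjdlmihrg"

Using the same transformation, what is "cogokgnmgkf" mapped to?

Rule — shift every letter 4 places forward in the alphabet (wrapping around).
"cogokgnmgkf" → "gsksokrqkoj".

gsksokrqkoj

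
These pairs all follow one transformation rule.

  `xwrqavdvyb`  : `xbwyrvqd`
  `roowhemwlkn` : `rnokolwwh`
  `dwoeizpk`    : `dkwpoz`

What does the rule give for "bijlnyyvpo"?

Looking at the pairs, the operation is to take characters alternately from the front and the back (1st, last, 2nd, 2nd-last, ...), then delete the last 2 characters.
For "bijlnyyvpo", step one produces "boipjvlyny"; step two turns that into "boipjvly".

boipjvly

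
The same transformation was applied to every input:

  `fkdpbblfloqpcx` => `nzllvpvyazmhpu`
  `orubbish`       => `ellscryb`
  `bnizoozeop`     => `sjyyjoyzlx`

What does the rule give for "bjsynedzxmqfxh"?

Rule — shift every letter 10 places forward in the alphabet (wrapping around), then move the first 2 characters to the end (rotate left by 2).
Working it through for "bjsynedzxmqfxh": intermediate "ltcixonjhwaphr", final "cixonjhwaphrlt".

cixonjhwaphrlt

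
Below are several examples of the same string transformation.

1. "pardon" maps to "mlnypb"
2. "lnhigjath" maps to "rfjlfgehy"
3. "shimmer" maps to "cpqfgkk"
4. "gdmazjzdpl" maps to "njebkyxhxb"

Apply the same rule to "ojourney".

cwmhmspl

The pattern: move the last 2 characters to the front (rotate right by 2), then shift every letter 2 places backward in the alphabet (wrapping around).
Doing the same to "ojourney": "cwmhmspl".
(Check on "shimmer": → "ershimm" → "cpqfgkk" ✓)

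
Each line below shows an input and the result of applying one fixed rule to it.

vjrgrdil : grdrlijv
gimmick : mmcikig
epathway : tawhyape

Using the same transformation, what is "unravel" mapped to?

Looking at the pairs, the operation is to swap each adjacent pair of characters (1↔2, 3↔4, ...), then move the first 2 characters to the end (rotate left by 2).
Working it through for "unravel": intermediate "nuarevl", final "arevlnu".

arevlnu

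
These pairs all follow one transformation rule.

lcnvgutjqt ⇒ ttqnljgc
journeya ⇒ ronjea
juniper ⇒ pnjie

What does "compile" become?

The rule is to sort the characters into reverse alphabetical order, then delete the first 2 characters.
For "compile", step one produces "pomliec"; step two turns that into "mliec".

mliec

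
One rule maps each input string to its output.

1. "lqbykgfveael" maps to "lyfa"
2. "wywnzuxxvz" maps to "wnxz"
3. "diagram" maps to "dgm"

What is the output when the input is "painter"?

Each output is the input with this applied: keep one character in every 3, starting at position 1 (positions 1st, 4th, 7th, ...).
For "painter" the result is "pnr".

pnr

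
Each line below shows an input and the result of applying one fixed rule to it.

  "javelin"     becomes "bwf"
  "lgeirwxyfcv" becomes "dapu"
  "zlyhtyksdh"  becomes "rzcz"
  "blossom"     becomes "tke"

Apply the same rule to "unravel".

msd

The rule is to shift every letter 8 places backward in the alphabet (wrapping around), then keep one character in every 3, starting at position 1 (positions 1st, 4th, 7th, ...).
For "unravel", step one produces "mfjsnwd"; step two turns that into "msd".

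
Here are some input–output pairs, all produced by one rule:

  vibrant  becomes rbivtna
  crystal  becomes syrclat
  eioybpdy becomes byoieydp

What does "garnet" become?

Each output is the input with this applied: move the last 3 characters to the front (rotate right by 3), then reverse the string.
Starting from "garnet": after the first operation, "netgar"; after the second, "ragten".

ragten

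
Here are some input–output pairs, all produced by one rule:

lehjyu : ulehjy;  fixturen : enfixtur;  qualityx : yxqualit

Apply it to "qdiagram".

amqdiagr

The transformation: swap the front and back halves of the string, then move the first 2 characters to the end (rotate left by 2).
Doing the same to "qdiagram": "amqdiagr".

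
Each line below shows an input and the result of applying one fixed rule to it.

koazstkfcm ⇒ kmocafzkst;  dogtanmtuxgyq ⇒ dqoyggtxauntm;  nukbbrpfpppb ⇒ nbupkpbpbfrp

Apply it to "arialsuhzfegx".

Each output is the input with this applied: take characters alternately from the front and the back (1st, last, 2nd, 2nd-last, ...).
For "arialsuhzfegx" the result is "axrgieaflzshu".

axrgieaflzshu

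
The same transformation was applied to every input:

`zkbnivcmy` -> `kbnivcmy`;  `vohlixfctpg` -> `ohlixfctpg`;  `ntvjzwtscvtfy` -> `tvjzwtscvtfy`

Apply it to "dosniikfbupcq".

osniikfbupcq

Each output is the input with this applied: delete the first character.
Doing the same to "dosniikfbupcq": "osniikfbupcq".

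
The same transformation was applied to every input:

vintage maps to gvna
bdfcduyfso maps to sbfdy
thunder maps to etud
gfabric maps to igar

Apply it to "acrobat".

aarb

The transformation: move the last 2 characters to the front (rotate right by 2), then keep every other character starting from the first (positions 1st, 3rd, 5th, ...).
Doing the same to "acrobat": "aarb".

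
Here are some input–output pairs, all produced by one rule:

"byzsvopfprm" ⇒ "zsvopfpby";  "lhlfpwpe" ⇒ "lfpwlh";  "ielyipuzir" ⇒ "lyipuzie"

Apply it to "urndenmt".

ndenur

Looking at the pairs, the operation is to delete the last 2 characters, then move the first 2 characters to the end (rotate left by 2).
Applying both steps to "urndenmt": "urnden", then "ndenur".
(Check on "ielyipuzir": → "ielyipuz" → "lyipuzie" ✓)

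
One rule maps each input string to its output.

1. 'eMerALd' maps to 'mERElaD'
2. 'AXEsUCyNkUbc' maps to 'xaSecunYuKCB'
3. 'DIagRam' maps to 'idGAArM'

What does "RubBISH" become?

Each output is the input with this applied: swap each adjacent pair of characters (1↔2, 3↔4, ...), then flip the case of every letter.
For "RubBISH", step one produces "uRBbSIH"; step two turns that into "UrbBsih".

UrbBsih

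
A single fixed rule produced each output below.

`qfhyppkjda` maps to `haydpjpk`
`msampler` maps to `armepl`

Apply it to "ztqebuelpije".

qeejbiupel

Looking at the pairs, the operation is to delete the first 2 characters, then take characters alternately from the front and the back (1st, last, 2nd, 2nd-last, ...).
"ztqebuelpije" → "qeejbiupel".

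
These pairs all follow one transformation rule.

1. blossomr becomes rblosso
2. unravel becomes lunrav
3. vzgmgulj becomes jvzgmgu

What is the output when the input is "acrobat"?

tacrob

In each case the input is transformed by: move the last 2 characters to the front (rotate right by 2), then delete the first character.
"acrobat" → "atacrob" → "tacrob".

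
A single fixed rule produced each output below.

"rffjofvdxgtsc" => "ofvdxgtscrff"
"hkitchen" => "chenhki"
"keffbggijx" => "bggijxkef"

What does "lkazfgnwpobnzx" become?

In each case the input is transformed by: move the first 3 characters to the end (rotate left by 3), then delete the first character.
For "lkazfgnwpobnzx", step one produces "zfgnwpobnzxlka"; step two turns that into "fgnwpobnzxlka".

fgnwpobnzxlka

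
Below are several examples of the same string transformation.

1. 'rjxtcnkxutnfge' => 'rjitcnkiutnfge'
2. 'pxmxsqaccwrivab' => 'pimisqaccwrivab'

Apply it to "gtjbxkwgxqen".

gtjbikwgiqen

What's happening: replace every "x" with "i".
On "gtjbxkwgxqen" that produces "gtjbikwgiqen".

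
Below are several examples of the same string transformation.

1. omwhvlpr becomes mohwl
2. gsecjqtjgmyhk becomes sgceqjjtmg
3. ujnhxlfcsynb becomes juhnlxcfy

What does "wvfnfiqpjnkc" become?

vwnfifpqn

What's happening: swap each adjacent pair of characters (1↔2, 3↔4, ...), then delete the last 3 characters.
So "wvfnfiqpjnkc" becomes "vwnfifpqn".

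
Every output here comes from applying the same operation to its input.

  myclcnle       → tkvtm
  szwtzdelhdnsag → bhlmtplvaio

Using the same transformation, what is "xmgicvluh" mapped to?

Looking at the pairs, the operation is to shift every letter 8 places forward in the alphabet (wrapping around), then delete the first 3 characters.
Applying both steps to "xmgicvluh": "fuoqkdtcp", then "qkdtcp".

qkdtcp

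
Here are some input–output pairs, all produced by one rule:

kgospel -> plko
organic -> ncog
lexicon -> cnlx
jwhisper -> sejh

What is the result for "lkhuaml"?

The transformation: keep every other character starting from the first (positions 1st, 3rd, 5th, ...), then move the last 2 characters to the front (rotate right by 2).
For "lkhuaml", step one produces "lhal"; step two turns that into "allh".
(Check on "jwhisper": → "jhse" → "sejh" ✓)

allh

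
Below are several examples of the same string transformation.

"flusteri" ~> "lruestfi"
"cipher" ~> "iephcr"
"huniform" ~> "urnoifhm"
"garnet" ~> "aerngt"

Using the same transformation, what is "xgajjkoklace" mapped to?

gcaajljkkoxe

Looking at the pairs, the operation is to take characters alternately from the front and the back (1st, last, 2nd, 2nd-last, ...), then move the first 2 characters to the end (rotate left by 2).
"xgajjkoklace" → "xegcaajljkko" → "gcaajljkkoxe".
(Check on "flusteri": → "filruest" → "lruestfi" ✓)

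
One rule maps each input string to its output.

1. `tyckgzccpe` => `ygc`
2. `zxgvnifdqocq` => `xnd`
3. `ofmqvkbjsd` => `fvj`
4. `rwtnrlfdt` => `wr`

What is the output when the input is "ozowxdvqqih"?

The transformation: delete the last 2 characters, then keep one character in every 3, starting at position 2 (positions 2nd, 5th, 8th, ...).
On "ozowxdvqqih": the first step gives "ozowxdvqq", and the second then gives "zxq".
(Check on "tyckgzccpe": → "tyckgzcc" → "ygc" ✓)

zxq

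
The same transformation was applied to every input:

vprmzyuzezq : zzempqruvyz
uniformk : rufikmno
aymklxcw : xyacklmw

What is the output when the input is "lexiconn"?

Rule — sort the characters into alphabetical order, then move the last 2 characters to the front (rotate right by 2).
Working it through for "lexiconn": intermediate "ceilnnox", final "oxceilnn".

oxceilnn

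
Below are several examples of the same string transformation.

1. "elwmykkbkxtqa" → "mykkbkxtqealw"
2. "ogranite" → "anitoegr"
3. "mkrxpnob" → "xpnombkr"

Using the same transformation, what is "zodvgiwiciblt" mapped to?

vgiwiciblztod

What's happening: swap the first and last characters, then move the first 3 characters to the end (rotate left by 3).
Working it through for "zodvgiwiciblt": intermediate "todvgiwiciblz", final "vgiwiciblztod".
(Check on "mkrxpnob": → "bkrxpnom" → "xpnombkr" ✓)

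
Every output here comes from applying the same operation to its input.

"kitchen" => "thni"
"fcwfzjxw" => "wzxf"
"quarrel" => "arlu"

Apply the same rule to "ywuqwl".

uwy

Rule — move the first 2 characters to the end (rotate left by 2), then keep every other character starting from the first (positions 1st, 3rd, 5th, ...).
On "ywuqwl": the first step gives "uqwlyw", and the second then gives "uwy".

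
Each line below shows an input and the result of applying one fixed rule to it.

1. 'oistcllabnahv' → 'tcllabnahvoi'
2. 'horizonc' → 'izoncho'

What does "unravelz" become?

What's happening: move the first 2 characters to the end (rotate left by 2), then delete the first character.
On "unravelz": the first step gives "ravelzun", and the second then gives "avelzun".

avelzun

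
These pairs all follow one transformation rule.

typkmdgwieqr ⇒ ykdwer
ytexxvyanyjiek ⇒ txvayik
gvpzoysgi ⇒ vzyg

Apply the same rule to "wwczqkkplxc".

The transformation: keep every other character starting from the second (positions 2nd, 4th, 6th, ...).
Doing the same to "wwczqkkplxc": "wzkpx".

wzkpx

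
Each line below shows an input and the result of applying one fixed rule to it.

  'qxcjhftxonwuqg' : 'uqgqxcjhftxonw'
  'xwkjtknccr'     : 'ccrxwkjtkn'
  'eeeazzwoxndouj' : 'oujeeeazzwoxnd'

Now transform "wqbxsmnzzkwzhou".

houwqbxsmnzzkwz

In each case the input is transformed by: move the last 3 characters to the front (rotate right by 3).
For "wqbxsmnzzkwzhou" the result is "houwqbxsmnzzkwz".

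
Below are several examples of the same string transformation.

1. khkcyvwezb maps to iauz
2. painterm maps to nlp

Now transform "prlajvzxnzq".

The transformation: shift every letter 2 places backward in the alphabet (wrapping around), then keep one character in every 3, starting at position 1 (positions 1st, 4th, 7th, ...).
"prlajvzxnzq" → "npjyhtxvlxo" → "nyxx".
(Check on "painterm": → "nyglrcpk" → "nlp" ✓)

nyxx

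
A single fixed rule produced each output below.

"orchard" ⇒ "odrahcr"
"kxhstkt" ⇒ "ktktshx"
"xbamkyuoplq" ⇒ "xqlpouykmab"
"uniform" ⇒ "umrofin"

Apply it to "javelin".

Each output is the input with this applied: move the first character to the end, then reverse the string.
"javelin" → "avelinj" → "jnileva".

jnileva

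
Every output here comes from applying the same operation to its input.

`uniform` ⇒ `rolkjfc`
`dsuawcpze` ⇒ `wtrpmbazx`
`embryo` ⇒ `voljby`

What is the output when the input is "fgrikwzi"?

The transformation: sort the characters into reverse alphabetical order, then shift every letter 3 places backward in the alphabet (wrapping around).
On "fgrikwzi": the first step gives "zwrkiigf", and the second then gives "wtohffdc".

wtohffdc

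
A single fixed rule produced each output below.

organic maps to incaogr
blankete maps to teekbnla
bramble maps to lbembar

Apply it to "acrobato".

taobaocr

In each case the input is transformed by: move the last 2 characters to the front (rotate right by 2), then take characters alternately from the front and the back (1st, last, 2nd, 2nd-last, ...).
So "acrobato" becomes "taobaocr".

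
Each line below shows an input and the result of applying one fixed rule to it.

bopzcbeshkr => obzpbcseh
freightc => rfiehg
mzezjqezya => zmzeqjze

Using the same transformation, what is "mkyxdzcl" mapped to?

kmxyzd

Looking at the pairs, the operation is to delete the last 2 characters, then swap each adjacent pair of characters (1↔2, 3↔4, ...).
On "mkyxdzcl": the first step gives "mkyxdz", and the second then gives "kmxyzd".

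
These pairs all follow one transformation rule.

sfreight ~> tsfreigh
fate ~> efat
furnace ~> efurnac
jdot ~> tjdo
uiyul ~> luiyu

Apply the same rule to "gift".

tgif

What's happening: move the last character to the front.
So "gift" becomes "tgif".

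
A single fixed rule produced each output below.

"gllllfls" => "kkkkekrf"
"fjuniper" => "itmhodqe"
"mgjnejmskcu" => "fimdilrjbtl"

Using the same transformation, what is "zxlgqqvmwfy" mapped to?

The pattern: move the first character to the end, then shift every letter 1 place backward in the alphabet (wrapping around).
"zxlgqqvmwfy" → "xlgqqvmwfyz" → "wkfppulvexy".

wkfppulvexy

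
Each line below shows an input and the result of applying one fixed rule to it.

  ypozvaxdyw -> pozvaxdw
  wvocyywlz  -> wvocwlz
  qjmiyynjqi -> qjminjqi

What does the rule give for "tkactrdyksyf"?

tkactrdksf

The pattern: remove every "y".
Doing the same to "tkactrdyksyf": "tkactrdksf".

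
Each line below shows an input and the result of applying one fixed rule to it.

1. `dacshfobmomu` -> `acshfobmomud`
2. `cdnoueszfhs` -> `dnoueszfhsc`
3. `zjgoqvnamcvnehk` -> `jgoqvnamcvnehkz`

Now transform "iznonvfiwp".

What's happening: move the first character to the end.
On "iznonvfiwp" that produces "znonvfiwpi".

znonvfiwpi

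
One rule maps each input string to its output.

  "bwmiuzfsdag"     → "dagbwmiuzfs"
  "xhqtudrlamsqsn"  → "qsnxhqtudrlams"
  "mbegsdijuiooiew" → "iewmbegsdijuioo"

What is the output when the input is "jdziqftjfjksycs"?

ycsjdziqftjfjks

Rule — move the last 3 characters to the front (rotate right by 3).
For "jdziqftjfjksycs" the result is "ycsjdziqftjfjks".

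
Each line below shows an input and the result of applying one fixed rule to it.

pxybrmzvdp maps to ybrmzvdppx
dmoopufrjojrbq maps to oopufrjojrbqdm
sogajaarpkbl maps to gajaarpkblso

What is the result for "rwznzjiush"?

Each output is the input with this applied: move the first 2 characters to the end (rotate left by 2).
On "rwznzjiush" that produces "znzjiushrw".

znzjiushrw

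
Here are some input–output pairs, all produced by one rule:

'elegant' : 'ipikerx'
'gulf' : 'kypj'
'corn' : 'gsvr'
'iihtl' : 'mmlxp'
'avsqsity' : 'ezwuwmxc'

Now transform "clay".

gpec

In each case the input is transformed by: shift every letter 4 places forward in the alphabet (wrapping around).
Applying that to "clay" gives "gpec".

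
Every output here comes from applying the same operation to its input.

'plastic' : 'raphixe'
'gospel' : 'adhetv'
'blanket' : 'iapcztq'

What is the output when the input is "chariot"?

iwpgxdr

What's happening: swap the first and last characters, then shift every letter 11 places backward in the alphabet (wrapping around).
Starting from "chariot": after the first operation, "tharioc"; after the second, "iwpgxdr".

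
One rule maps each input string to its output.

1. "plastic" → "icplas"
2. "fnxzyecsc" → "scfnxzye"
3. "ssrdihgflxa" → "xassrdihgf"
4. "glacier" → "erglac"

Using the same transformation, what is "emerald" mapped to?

ldemer

Looking at the pairs, the operation is to move the last 3 characters to the front (rotate right by 3), then delete the first character.
Working it through for "emerald": intermediate "aldemer", final "ldemer".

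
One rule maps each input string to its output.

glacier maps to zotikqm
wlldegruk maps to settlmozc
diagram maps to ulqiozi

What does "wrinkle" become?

Each output is the input with this applied: move the last character to the front, then shift every letter 8 places forward in the alphabet (wrapping around).
"wrinkle" → "ewrinkl" → "mezqvst".

mezqvst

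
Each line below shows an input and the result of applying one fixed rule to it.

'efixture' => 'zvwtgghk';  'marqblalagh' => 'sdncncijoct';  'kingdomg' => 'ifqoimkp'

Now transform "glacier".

The rule is to shift every letter 2 places forward in the alphabet (wrapping around), then move the first 3 characters to the end (rotate left by 3).
For "glacier", step one produces "incekgt"; step two turns that into "ekgtinc".
(Check on "efixture": → "ghkzvwtg" → "zvwtgghk" ✓)

ekgtinc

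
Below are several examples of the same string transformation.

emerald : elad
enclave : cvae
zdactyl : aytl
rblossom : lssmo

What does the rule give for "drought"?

The pattern: swap each adjacent pair of characters (1↔2, 3↔4, ...), then delete the first 3 characters.
For "drought", step one produces "rduohgt"; step two turns that into "ohgt".

ohgt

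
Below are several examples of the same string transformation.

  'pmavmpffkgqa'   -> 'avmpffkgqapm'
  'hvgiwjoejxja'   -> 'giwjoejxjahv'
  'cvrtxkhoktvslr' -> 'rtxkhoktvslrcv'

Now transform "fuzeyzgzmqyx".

zeyzgzmqyxfu

Each output is the input with this applied: move the first 2 characters to the end (rotate left by 2).
Doing the same to "fuzeyzgzmqyx": "zeyzgzmqyxfu".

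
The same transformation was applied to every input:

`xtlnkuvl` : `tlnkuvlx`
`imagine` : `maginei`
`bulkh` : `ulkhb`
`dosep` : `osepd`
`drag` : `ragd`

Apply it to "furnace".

Looking at the pairs, the operation is to move the first character to the end.
Doing the same to "furnace": "urnacef".

urnacef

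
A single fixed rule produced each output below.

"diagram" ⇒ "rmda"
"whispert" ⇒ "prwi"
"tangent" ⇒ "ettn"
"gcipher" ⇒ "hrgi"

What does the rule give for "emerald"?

adee

What's happening: keep every other character starting from the first (positions 1st, 3rd, 5th, ...), then move the first 2 characters to the end (rotate left by 2).
Applying both steps to "emerald": "eead", then "adee".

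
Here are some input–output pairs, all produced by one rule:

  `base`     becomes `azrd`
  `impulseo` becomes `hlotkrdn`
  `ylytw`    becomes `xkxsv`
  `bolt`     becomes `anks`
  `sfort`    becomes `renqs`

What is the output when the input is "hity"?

What's happening: shift every letter 1 place backward in the alphabet (wrapping around).
"hity" → "ghsx".

ghsx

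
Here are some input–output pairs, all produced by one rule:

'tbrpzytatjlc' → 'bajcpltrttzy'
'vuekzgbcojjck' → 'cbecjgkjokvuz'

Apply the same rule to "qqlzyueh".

In each case the input is transformed by: sort the characters into alphabetical order, then swap each adjacent pair of characters (1↔2, 3↔4, ...).
For "qqlzyueh" the result is "heqluqzy".

heqluqzy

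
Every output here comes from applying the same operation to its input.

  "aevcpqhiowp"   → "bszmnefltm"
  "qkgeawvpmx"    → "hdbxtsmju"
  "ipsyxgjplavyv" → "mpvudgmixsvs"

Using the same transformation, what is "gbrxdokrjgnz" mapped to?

youalhogdkw

Looking at the pairs, the operation is to shift every letter 3 places backward in the alphabet (wrapping around), then delete the first character.
"gbrxdokrjgnz" → "dyoualhogdkw" → "youalhogdkw".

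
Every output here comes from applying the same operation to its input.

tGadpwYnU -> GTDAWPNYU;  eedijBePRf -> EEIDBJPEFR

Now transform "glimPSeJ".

What's happening: swap each adjacent pair of characters (1↔2, 3↔4, ...), then convert every letter to uppercase.
"glimPSeJ" → "lgmiSPJe" → "LGMISPJE".
(Check on "eedijBePRf": → "eeidBjPefR" → "EEIDBJPEFR" ✓)

LGMISPJE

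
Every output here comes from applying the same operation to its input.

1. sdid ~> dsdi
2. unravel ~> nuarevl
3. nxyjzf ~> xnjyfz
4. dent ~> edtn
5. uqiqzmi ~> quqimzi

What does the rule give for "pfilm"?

fplim

The transformation: swap each adjacent pair of characters (1↔2, 3↔4, ...).
Doing the same to "pfilm": "fplim".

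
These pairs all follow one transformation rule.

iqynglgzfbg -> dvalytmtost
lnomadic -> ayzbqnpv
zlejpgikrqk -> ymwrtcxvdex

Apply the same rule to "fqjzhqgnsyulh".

dsmwduatlfyhu

Rule — shift every letter 13 places forward in the alphabet (wrapping around) — i.e. ROT13, then swap each adjacent pair of characters (1↔2, 3↔4, ...).
"fqjzhqgnsyulh" → "sdwmudtaflhyu" → "dsmwduatlfyhu".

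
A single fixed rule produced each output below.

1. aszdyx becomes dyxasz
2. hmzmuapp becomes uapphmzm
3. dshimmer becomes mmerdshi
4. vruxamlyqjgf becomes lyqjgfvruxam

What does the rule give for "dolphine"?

The pattern: swap the front and back halves of the string.
Doing the same to "dolphine": "hinedolp".

hinedolp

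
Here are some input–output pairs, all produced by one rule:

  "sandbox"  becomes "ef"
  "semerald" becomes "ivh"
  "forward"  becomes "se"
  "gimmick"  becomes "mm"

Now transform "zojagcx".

sk

The transformation: shift every letter 4 places forward in the alphabet (wrapping around), then keep one character in every 3, starting at position 2 (positions 2nd, 5th, 8th, ...).
Starting from "zojagcx": after the first operation, "dsnekgb"; after the second, "sk".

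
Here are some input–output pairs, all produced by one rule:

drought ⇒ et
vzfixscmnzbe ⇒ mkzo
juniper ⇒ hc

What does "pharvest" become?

Each output is the input with this applied: shift every letter 13 places forward in the alphabet (wrapping around) — i.e. ROT13, then keep one character in every 3, starting at position 2 (positions 2nd, 5th, 8th, ...).
"pharvest" → "cuneirfg" → "uig".
(Check on "vzfixscmnzbe": → "imsvkfpzamor" → "mkzo" ✓)

uig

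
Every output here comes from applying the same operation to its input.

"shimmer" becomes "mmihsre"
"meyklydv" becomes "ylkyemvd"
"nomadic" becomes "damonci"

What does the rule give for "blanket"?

knalbte

In each case the input is transformed by: reverse the string, then move the first 2 characters to the end (rotate left by 2).
"blanket" → "teknalb" → "knalbte".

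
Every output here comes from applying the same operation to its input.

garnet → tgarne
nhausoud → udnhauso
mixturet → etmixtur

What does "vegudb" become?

bvegud

In each case the input is transformed by: swap the front and back halves of the string, then move the first 2 characters to the end (rotate left by 2).
On "vegudb": the first step gives "udbveg", and the second then gives "bvegud".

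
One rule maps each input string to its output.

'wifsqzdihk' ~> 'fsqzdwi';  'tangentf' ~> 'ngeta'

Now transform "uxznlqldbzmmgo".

znlqldbzmux

The transformation: delete the last 3 characters, then move the first 2 characters to the end (rotate left by 2).
"uxznlqldbzmmgo" → "uxznlqldbzm" → "znlqldbzmux".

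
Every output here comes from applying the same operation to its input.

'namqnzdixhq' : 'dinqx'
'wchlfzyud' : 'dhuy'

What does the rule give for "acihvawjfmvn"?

Rule — sort the characters into alphabetical order, then keep every other character starting from the second (positions 2nd, 4th, 6th, ...).
On "acihvawjfmvn": the first step gives "aacfhijmnvvw", and the second then gives "afimvw".

afimvw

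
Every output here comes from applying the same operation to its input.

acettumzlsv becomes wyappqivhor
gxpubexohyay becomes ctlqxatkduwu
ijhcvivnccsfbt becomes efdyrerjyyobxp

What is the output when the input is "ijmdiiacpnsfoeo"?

efizeewyljobkak

The rule is to shift every letter 4 places backward in the alphabet (wrapping around).
Applying that to "ijmdiiacpnsfoeo" gives "efizeewyljobkak".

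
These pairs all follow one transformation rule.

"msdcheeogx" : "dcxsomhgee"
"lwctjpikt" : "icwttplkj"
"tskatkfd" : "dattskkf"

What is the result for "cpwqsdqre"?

Each output is the input with this applied: sort the characters into reverse alphabetical order, then move the last 2 characters to the front (rotate right by 2).
On "cpwqsdqre": the first step gives "wsrqqpedc", and the second then gives "dcwsrqqpe".

dcwsrqqpe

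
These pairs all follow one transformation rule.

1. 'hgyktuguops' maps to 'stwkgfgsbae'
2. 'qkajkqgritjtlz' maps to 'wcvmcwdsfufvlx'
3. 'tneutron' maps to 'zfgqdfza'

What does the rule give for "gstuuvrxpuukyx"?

The rule is to shift every letter 12 places forward in the alphabet (wrapping around), then swap each adjacent pair of characters (1↔2, 3↔4, ...).
"gstuuvrxpuukyx" → "esgfhgjdgbwgjk".
(Check on "qkajkqgritjtlz": → "cwmvwcsdufvfxl" → "wcvmcwdsfufvlx" ✓)

esgfhgjdgbwgjk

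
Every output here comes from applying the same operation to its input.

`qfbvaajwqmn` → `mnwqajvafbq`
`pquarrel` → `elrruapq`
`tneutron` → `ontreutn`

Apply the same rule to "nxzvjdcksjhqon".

The transformation: reverse the string, then swap each adjacent pair of characters (1↔2, 3↔4, ...).
Working it through for "nxzvjdcksjhqon": intermediate "noqhjskcdjvzxn", final "onhqsjckjdzvnx".

onhqsjckjdzvnx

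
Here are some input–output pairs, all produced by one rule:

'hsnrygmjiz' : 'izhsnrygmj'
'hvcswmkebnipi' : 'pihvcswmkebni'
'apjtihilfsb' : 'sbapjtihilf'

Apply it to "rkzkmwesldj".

Looking at the pairs, the operation is to move the last 2 characters to the front (rotate right by 2).
Applying that to "rkzkmwesldj" gives "djrkzkmwesl".

djrkzkmwesl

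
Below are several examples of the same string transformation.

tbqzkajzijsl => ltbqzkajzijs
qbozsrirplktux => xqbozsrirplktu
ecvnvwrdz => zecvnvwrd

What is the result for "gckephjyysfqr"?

Rule — move the last character to the front.
Applying that to "gckephjyysfqr" gives "rgckephjyysfq".

rgckephjyysfq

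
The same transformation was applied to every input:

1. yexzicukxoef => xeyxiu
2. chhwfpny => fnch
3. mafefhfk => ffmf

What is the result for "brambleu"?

beba

The pattern: keep every other character starting from the first (positions 1st, 3rd, 5th, ...), then move the last 2 characters to the front (rotate right by 2).
Starting from "brambleu": after the first operation, "babe"; after the second, "beba".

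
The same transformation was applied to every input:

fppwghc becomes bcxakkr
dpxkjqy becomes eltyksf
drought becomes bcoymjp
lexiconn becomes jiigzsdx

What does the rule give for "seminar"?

Looking at the pairs, the operation is to move the last 3 characters to the front (rotate right by 3), then shift every letter 5 places backward in the alphabet (wrapping around).
"seminar" → "ivmnzhd".

ivmnzhd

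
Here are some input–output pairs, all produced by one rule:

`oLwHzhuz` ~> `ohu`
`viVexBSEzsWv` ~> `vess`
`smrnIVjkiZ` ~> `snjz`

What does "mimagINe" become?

The transformation: keep one character in every 3, starting at position 1 (positions 1st, 4th, 7th, ...), then convert every letter to lowercase.
Doing the same to "mimagINe": "man".

man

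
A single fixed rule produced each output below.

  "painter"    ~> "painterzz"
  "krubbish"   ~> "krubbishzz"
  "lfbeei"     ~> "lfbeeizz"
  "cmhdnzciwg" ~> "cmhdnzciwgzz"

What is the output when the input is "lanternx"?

The rule is to append "zz".
Applying that to "lanternx" gives "lanternxzz".

lanternxzz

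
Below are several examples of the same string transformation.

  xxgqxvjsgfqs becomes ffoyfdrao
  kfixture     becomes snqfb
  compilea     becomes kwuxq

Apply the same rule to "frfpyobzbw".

nznxgwj

What's happening: shift every letter 8 places forward in the alphabet (wrapping around), then delete the last 3 characters.
Working it through for "frfpyobzbw": intermediate "nznxgwjhje", final "nznxgwj".
(Check on "xxgqxvjsgfqs": → "ffoyfdraonya" → "ffoyfdrao" ✓)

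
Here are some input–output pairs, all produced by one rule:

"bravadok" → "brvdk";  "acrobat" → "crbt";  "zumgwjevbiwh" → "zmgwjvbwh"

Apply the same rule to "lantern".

lntrn

The transformation: remove every vowel.
On "lantern" that produces "lntrn".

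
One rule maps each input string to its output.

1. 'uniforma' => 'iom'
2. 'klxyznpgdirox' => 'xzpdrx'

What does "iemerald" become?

In each case the input is transformed by: keep every other character starting from the first (positions 1st, 3rd, 5th, ...), then delete the first character.
Working it through for "iemerald": intermediate "imrl", final "mrl".

mrl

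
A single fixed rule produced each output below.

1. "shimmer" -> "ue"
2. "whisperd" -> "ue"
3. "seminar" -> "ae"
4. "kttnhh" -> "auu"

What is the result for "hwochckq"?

Looking at the pairs, the operation is to shift every letter 13 places forward in the alphabet (wrapping around) — i.e. ROT13, then keep only the vowels.
Doing the same to "hwochckq": "uu".

uu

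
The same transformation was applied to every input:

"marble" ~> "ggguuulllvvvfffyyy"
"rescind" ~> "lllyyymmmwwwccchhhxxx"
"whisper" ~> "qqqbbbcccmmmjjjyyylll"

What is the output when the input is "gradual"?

aaallluuuxxxooouuufff

The rule is to shift every letter 6 places backward in the alphabet (wrapping around), then repeat every character 3 times.
Applying both steps to "gradual": "aluxouf", then "aaallluuuxxxooouuufff".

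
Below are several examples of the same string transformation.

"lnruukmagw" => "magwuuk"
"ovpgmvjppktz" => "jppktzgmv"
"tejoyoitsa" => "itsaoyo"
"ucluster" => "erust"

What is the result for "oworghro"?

rorgh

The transformation: delete the first 3 characters, then move the first 3 characters to the end (rotate left by 3).
Starting from "oworghro": after the first operation, "rghro"; after the second, "rorgh".
(Check on "ucluster": → "uster" → "erust" ✓)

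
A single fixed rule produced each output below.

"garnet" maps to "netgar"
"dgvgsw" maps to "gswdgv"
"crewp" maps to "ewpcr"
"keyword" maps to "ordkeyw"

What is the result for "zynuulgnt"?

In each case the input is transformed by: move the last 3 characters to the front (rotate right by 3).
Applying that to "zynuulgnt" gives "gntzynuul".

gntzynuul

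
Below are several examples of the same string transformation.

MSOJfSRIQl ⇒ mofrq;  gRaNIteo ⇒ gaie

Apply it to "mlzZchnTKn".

Each output is the input with this applied: keep every other character starting from the first (positions 1st, 3rd, 5th, ...), then convert every letter to lowercase.
"mlzZchnTKn" → "mzcnk".

mzcnk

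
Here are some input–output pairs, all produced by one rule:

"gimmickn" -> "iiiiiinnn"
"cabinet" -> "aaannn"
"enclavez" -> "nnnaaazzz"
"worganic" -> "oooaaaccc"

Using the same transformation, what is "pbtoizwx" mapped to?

The transformation: keep one character in every 3, starting at position 2 (positions 2nd, 5th, 8th, ...), then repeat every character 3 times.
On "pbtoizwx": the first step gives "bix", and the second then gives "bbbiiixxx".

bbbiiixxx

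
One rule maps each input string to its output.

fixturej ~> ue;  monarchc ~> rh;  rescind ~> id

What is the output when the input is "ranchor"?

hr

What's happening: keep every other character starting from the first (positions 1st, 3rd, 5th, ...), then delete the first 2 characters.
On "ranchor": the first step gives "rnhr", and the second then gives "hr".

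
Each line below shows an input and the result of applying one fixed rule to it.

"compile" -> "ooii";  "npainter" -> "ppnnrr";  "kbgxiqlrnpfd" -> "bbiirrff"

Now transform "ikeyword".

Rule — keep one character in every 3, starting at position 2 (positions 2nd, 5th, 8th, ...), then double every character.
Applying both steps to "ikeyword": "kwd", then "kkwwdd".

kkwwdd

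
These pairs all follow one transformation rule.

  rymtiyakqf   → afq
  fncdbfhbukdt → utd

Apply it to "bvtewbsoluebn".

Rule — swap each adjacent pair of characters (1↔2, 3↔4, ...), then keep only the last 3 characters.
Applying that to "bvtewbsoluebn" gives "ben".

ben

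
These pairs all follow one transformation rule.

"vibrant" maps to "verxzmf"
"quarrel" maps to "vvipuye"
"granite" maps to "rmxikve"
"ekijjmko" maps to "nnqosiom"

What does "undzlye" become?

Looking at the pairs, the operation is to shift every letter 4 places forward in the alphabet (wrapping around), then move the first 3 characters to the end (rotate left by 3).
For "undzlye" the result is "dpciyrh".

dpciyrh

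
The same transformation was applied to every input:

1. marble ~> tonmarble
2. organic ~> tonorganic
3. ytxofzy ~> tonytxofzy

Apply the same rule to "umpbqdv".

In each case the input is transformed by: prepend "ton".
Doing the same to "umpbqdv": "tonumpbqdv".

tonumpbqdv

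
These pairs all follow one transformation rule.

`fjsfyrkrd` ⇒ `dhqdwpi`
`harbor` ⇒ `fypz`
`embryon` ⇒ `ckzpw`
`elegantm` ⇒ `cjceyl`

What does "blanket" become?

zjyli

Looking at the pairs, the operation is to delete the last 2 characters, then shift every letter 2 places backward in the alphabet (wrapping around).
Working it through for "blanket": intermediate "blank", final "zjyli".
(Check on "elegantm": → "elegan" → "cjceyl" ✓)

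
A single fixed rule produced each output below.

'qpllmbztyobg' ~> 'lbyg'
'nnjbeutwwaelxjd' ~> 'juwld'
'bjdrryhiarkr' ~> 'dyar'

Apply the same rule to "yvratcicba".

rcb

The pattern: keep one character in every 3, starting at position 3 (positions 3rd, 6th, 9th, ...).
Doing the same to "yvratcicba": "rcb".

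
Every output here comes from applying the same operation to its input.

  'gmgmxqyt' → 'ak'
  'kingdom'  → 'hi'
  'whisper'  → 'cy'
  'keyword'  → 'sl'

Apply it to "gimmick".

gw

The rule is to keep one character in every 3, starting at position 3 (positions 3rd, 6th, 9th, ...), then shift every letter 6 places backward in the alphabet (wrapping around).
On "gimmick": the first step gives "mc", and the second then gives "gw".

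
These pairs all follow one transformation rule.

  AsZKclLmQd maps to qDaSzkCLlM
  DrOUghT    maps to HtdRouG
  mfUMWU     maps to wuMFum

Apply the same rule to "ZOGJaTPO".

Rule — move the last 2 characters to the front (rotate right by 2), then flip the case of every letter.
Applying both steps to "ZOGJaTPO": "POZOGJaT", then "pozogjAt".

pozogjAt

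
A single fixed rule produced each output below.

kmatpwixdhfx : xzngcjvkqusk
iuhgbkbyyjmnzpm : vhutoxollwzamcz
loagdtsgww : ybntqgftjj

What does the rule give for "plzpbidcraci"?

Looking at the pairs, the operation is to shift every letter 13 places forward in the alphabet (wrapping around) — i.e. ROT13.
On "plzpbidcraci" that produces "cymcovqpenpv".

cymcovqpenpv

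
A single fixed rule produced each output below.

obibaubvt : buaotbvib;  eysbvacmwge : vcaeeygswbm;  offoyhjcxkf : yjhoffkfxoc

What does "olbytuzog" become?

yutoglobz

Looking at the pairs, the operation is to take characters alternately from the front and the back (1st, last, 2nd, 2nd-last, ...), then move the last 3 characters to the front (rotate right by 3).
Working it through for "olbytuzog": intermediate "oglobzyut", final "yutoglobz".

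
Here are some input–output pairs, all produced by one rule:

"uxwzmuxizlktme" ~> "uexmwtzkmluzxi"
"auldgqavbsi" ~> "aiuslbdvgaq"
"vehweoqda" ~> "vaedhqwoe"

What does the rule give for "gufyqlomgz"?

gzugfmyoql

The pattern: take characters alternately from the front and the back (1st, last, 2nd, 2nd-last, ...).
So "gufyqlomgz" becomes "gzugfmyoql".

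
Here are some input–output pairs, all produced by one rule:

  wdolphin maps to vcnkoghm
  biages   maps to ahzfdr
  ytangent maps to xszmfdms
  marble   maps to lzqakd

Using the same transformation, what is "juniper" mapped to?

itmhodq

Rule — shift every letter 1 place backward in the alphabet (wrapping around).
So "juniper" becomes "itmhodq".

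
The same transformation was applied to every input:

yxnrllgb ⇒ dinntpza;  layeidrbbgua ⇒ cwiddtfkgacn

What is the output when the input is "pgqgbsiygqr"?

Each output is the input with this applied: reverse the string, then shift every letter 2 places forward in the alphabet (wrapping around).
Working it through for "pgqgbsiygqr": intermediate "rqgyisbgqgp", final "tsiakudisir".

tsiakudisir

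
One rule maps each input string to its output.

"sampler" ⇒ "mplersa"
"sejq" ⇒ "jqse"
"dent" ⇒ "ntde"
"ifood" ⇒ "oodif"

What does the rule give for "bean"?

The rule is to move the first 2 characters to the end (rotate left by 2).
So "bean" becomes "anbe".

anbe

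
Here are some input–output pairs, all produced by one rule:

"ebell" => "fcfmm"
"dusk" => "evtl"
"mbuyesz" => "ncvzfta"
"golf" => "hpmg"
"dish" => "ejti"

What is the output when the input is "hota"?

The transformation: shift every letter 1 place forward in the alphabet (wrapping around).
For "hota" the result is "ipub".

ipub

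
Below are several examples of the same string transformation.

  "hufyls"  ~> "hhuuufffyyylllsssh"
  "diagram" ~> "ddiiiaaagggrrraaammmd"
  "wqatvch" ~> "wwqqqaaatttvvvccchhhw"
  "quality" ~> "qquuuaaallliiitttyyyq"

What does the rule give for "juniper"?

The pattern: repeat every character 3 times, then move the first character to the end.
Applying both steps to "juniper": "jjjuuunnniiipppeeerrr", then "jjuuunnniiipppeeerrrj".

jjuuunnniiipppeeerrrj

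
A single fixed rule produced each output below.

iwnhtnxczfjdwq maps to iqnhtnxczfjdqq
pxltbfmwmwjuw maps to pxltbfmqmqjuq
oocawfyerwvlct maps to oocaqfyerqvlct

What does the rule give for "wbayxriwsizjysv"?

Rule — replace every "w" with "q".
On "wbayxriwsizjysv" that produces "qbayxriqsizjysv".

qbayxriqsizjysv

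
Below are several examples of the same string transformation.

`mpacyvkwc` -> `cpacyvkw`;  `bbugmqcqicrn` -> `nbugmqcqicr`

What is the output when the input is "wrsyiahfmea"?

arsyiahfme

Rule — delete the first character, then move the last character to the front.
So "wrsyiahfmea" becomes "arsyiahfme".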